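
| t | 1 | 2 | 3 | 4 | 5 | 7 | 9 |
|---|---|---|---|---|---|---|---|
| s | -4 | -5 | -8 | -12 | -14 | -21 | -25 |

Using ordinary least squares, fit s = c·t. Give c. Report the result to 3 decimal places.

c = -2.854

Setting ∂/∂c … = 0 gives: 185·c = -528.
Hence c = -528 / 185 ≈ -2.85405.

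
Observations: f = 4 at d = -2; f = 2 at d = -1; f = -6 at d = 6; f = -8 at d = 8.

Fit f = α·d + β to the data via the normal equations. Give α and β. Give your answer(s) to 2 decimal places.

Sums needed: Σd·d = 105, Σd = 11, Σ1 = 4.
For Mᵀf: Σd·f = -110, Σf = -8.
Determinant 105·4 − 11² = 299.
α = ((-110)·4 − 11·(-8))/299 = -352/299; β = (105·(-8) − 11·(-110))/299 = 370/299.

α = -1.18, β = 1.24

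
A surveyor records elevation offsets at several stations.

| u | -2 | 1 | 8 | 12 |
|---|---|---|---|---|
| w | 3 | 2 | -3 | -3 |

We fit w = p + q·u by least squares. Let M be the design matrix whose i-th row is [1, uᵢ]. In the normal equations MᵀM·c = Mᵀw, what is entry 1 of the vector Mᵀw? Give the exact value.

Entry 1 ↔ basis 1, so (Mᵀw)_{1} = Σᵢ wᵢ = (1)·(3) + (1)·(2) + (1)·(-3) + (1)·(-3) = -1.

-1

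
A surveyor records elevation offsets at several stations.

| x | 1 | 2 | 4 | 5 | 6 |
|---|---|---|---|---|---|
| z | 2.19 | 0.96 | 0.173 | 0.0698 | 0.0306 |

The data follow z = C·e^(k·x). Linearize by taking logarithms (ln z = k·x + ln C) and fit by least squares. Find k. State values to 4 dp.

k = -0.8587

With ln zᵢ as the transformed response and xᵢ as the regressor:
XᵀX = [[82.0000, 18.0000]; [18.0000, 5]], rhs = [-40.5467, -7.1603]ᵀ  (here Σx = 18.0000, Σ(x)² = 82.0000, Σln z = -7.1603, Σx·ln z = -40.5467).
Slope k = (n·Σx·ln z − Σx·Σln z)/(n·Σ(x)² − (Σx)²) = (5·-40.5467 − 18.0000·-7.1603)/86.0000 = -0.85871; ln C = (Σln z − k·Σx)/n = 1.65930.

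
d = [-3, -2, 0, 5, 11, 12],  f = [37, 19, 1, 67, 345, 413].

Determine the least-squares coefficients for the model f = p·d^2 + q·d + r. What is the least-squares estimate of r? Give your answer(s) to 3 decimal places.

Normal-equation sums: Σd^2·d^2 = 36099, Σd^2·d = 3149, Σd^2 = 303, Σd·d = 303, Σd = 23, Σ1 = 6.
And Σd^2·f = 103301, Σd·f = 8937, Σf = 882.
XᵀX·[p, q, r]ᵀ = Xᵀf becomes [[36099, 3149, 303]; [3149, 303, 23]; [303, 23, 6]]·[p, q, r]ᵀ = [103301, 8937, 882]ᵀ.
Inverting the 3×3 Gram matrix, [p, q, r]ᵀ = [474317/155352, -123459/51784, 151757/77676]ᵀ.

r = 1.954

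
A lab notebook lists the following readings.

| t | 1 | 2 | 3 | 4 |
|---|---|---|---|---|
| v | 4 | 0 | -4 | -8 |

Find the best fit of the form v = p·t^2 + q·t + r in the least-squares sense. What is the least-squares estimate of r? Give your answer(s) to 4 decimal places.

r = 8.0000

With design matrix M, MᵀM = [[354, 100, 30]; [100, 30, 10]; [30, 10, 4]] and Mᵀv = [-160, -40, -8]ᵀ.
Row-reducing yields p = 0, q = -4, r = 8.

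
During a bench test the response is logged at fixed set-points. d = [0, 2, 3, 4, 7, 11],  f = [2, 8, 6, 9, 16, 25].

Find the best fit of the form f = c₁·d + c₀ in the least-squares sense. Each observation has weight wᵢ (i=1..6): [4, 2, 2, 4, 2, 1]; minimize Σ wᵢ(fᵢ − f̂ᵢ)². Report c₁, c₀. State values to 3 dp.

The normal equations are: 309·c₁ + 51·c₀ = 711;  51·c₁ + 15·c₀ = 129.
(Σwᵢ·d·d = 309, Σwᵢ·d = 51, Σwᵢ·1 = 15, Σwᵢ·d·f = 711, Σwᵢ·f = 129.)
Eliminating c₀: 15·(row 1) − 51·(row 2) gives 2034·c₁ = 15·711 − 51·129 = 4086, so c₁ = 227/113.
Then c₀ = (129 − 51·(227/113))/15 = 200/113.

c₁ = 2.009, c₀ = 1.770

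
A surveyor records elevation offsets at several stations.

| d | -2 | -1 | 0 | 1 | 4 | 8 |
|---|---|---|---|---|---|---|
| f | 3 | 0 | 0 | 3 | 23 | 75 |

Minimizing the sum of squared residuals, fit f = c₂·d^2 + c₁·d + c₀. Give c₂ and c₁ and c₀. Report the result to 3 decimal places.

Forming AᵀA = [[4370, 568, 86]; [568, 86, 10]; [86, 10, 6]] and Aᵀf = [5183, 689, 104]ᵀ gives AᵀA·[c₂, c₁, c₀]ᵀ = Aᵀf.
Row-reducing yields c₂ = 4271/4290, c₁ = 5747/4290, c₀ = 54/65.

c₂ = 0.996, c₁ = 1.340, c₀ = 0.831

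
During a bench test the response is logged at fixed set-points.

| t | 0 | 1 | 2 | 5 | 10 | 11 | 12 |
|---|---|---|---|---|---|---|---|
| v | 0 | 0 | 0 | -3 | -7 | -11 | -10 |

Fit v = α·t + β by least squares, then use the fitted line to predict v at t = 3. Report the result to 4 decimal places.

Setting ∂/∂α … = 0 gives: 395·α + 41·β = -326;  41·α + 7·β = -31.
Δ = 395·7 − 41² = 1084.
α = ((-326)·7 − 41·(-31))/1084 = -1011/1084; β = (395·(-31) − 41·(-326))/1084 = 1121/1084.
At t = 3: v̂ = (-1011/1084)·(3) + (1121/1084)·(1) = -478/271.

v̂ = -1.7638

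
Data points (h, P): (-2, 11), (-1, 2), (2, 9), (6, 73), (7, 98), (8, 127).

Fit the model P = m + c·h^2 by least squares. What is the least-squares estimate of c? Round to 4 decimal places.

The normal equations are: 6·m + 158·c = 320;  158·m + 7826·c = 15640.
(Σ1 = 6, Σh^2 = 158, Σh^2·h^2 = 7826, ΣP = 320, Σh^2·P = 15640.)
Eliminating c: 7826·(row 1) − 158·(row 2) gives 21992·m = 7826·320 − 158·15640 = 33200, so m = 4150/2749.
Then c = (15640 − 158·(4150/2749))/7826 = 5410/2749.

c = 1.9680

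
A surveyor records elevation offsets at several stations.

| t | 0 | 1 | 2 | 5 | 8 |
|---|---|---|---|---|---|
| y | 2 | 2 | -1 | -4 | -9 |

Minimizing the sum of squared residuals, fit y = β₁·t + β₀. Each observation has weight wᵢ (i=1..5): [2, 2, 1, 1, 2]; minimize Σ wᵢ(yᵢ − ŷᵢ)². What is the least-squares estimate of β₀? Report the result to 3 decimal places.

β₀ = 2.573

Entries of XᵀWX: Σwᵢ·t·t = 159, Σwᵢ·t = 25, Σwᵢ·1 = 8.
And Σwᵢ·t·y = -162, Σwᵢ·y = -15.
So XᵀWX·[β₁, β₀]ᵀ = XᵀWy: [[159, 25]; [25, 8]]·[β₁, β₀]ᵀ = [-162, -15]ᵀ.
Determinant 159·8 − 25² = 647.
β₁ = ((-162)·8 − 25·(-15))/647 = -921/647; β₀ = (159·(-15) − 25·(-162))/647 = 1665/647.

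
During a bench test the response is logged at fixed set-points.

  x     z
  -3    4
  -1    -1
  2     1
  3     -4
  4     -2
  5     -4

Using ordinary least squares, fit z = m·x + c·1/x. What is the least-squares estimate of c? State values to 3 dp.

From the data, Σx·x = 64, Σx·1/x = 6, Σ1/x·1/x = 5669/3600.
Right-hand side: Σx·z = -49, Σ1/x·z = -37/15.
So AᵀA·[m, c]ᵀ = Aᵀz: [[64, 6]; [6, 5669/3600]]·[m, c]ᵀ = [-49, -37/15]ᵀ.
det = 64·(5669/3600) − 6² = 14576/225.
m = ((-49)·(5669/3600) − 6·(-37/15))/(14576/225) = -224501/233216; c = (64·(-37/15) − 6·(-49))/(14576/225) = 15315/7288.

c = 2.101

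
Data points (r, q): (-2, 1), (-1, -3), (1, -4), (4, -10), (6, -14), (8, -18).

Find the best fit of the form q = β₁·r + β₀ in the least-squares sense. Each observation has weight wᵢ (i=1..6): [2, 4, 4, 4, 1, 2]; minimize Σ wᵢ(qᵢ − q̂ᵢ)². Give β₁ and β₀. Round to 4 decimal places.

β₁ = -1.7500, β₀ = -3.3235

From the data, Σwᵢ·r·r = 244, Σwᵢ·r = 34, Σwᵢ·1 = 17.
For XᵀWq: Σwᵢ·r·q = -540, Σwᵢ·q = -116.
Normal equations: [[244, 34]; [34, 17]]·[β₁, β₀]ᵀ = [-540, -116]ᵀ.
Eliminating β₀: 17·(row 1) − 34·(row 2) gives 2992·β₁ = 17·(-540) − 34·(-116) = -5236, so β₁ = -7/4.
Then β₀ = ((-116) − 34·(-7/4))/17 = -113/34.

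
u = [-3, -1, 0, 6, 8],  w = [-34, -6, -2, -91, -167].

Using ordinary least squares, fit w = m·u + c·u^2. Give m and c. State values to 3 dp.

m = 2.518, c = -2.930

Entries of AᵀA: Σu·u = 110, Σu·u^2 = 700, Σu^2·u^2 = 5474.
Right-hand side: Σu·w = -1774, Σu^2·w = -14276.
Normal equations: [[110, 700]; [700, 5474]]·[m, c]ᵀ = [-1774, -14276]ᵀ.
Determinant 110·5474 − 700² = 112140.
m = ((-1774)·5474 − 700·(-14276))/112140 = 3361/1335; c = (110·(-14276) − 700·(-1774))/112140 = -5476/1869.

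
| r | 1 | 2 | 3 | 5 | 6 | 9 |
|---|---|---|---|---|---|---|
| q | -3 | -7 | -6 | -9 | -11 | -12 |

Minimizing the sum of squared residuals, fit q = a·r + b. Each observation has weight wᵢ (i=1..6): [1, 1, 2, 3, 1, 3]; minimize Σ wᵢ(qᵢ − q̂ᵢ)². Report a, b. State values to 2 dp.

a = -0.99, b = -3.61

Entries of XᵀWX: Σwᵢ·r·r = 377, Σwᵢ·r = 57, Σwᵢ·1 = 11.
For XᵀWq: Σwᵢ·r·q = -578, Σwᵢ·q = -96.
XᵀWX·[a, b]ᵀ = XᵀWq becomes [[377, 57]; [57, 11]]·[a, b]ᵀ = [-578, -96]ᵀ.
Δ = 377·11 − 57² = 898.
a = ((-578)·11 − 57·(-96))/898 = -443/449; b = (377·(-96) − 57·(-578))/898 = -1623/449.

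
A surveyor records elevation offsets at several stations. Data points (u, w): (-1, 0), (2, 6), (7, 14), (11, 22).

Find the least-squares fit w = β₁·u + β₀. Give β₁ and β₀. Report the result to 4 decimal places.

β₁ = 1.7994, β₀ = 1.9528

The normal system MᵀM·[β₁, β₀]ᵀ = Mᵀw is [[175, 19]; [19, 4]]·[β₁, β₀]ᵀ = [352, 42]ᵀ.
Δ = 175·4 − 19² = 339.
β₁ = (352·4 − 19·42)/339 = 610/339; β₀ = (175·42 − 19·352)/339 = 662/339.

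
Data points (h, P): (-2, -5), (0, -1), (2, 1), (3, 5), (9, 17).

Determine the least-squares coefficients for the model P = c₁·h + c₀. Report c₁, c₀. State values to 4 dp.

c₁ = 2.0116, c₀ = -1.4277

Normal-equation sums: Σh·h = 98, Σh = 12, Σ1 = 5.
Right-hand side: Σh·P = 180, ΣP = 17.
Normal equations: [[98, 12]; [12, 5]]·[c₁, c₀]ᵀ = [180, 17]ᵀ.
Δ = 98·5 − 12² = 346.
c₁ = (180·5 − 12·17)/346 = 348/173; c₀ = (98·17 − 12·180)/346 = -247/173.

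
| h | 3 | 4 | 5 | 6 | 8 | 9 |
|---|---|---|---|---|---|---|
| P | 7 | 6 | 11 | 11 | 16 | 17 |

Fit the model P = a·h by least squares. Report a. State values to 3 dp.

The normal system AᵀA·[a]ᵀ = AᵀP is [[231]]·[a]ᵀ = [447]ᵀ.
a = 447/231 = 1.93506.

a = 1.935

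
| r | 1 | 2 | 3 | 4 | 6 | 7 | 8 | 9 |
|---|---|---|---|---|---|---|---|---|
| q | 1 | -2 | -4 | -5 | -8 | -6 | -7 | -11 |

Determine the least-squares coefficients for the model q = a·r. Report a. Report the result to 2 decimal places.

a = -1.08

Sums needed: Σr·r = 260.
For Mᵀq: Σr·q = -280.
Normal equations: [[260]]·[a]ᵀ = [-280]ᵀ.
a = (-280)/260 = -1.07692.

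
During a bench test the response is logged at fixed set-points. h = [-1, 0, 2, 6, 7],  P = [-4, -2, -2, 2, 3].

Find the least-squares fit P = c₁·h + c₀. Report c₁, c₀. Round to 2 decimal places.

c₁ = 0.81, c₀ = -2.88

Normal-equation sums: Σh·h = 90, Σh = 14, Σ1 = 5.
And Σh·P = 33, ΣP = -3.
Normal equations: [[90, 14]; [14, 5]]·[c₁, c₀]ᵀ = [33, -3]ᵀ.
Determinant 90·5 − 14² = 254.
c₁ = (33·5 − 14·(-3))/254 = 207/254; c₀ = (90·(-3) − 14·33)/254 = -366/127.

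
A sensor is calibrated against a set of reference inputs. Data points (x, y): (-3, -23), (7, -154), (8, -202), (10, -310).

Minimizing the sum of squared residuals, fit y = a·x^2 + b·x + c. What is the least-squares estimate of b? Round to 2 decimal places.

Sums needed: Σx^2·x^2 = 16578, Σx^2·x = 1828, Σx^2 = 222, Σx·x = 222, Σx = 22, Σ1 = 4.
And Σx^2·y = -51681, Σx·y = -5725, Σy = -689.
Row-reducing yields a = -182743/61508, b = -80433/61508, c = -10135/61508.

b = -1.31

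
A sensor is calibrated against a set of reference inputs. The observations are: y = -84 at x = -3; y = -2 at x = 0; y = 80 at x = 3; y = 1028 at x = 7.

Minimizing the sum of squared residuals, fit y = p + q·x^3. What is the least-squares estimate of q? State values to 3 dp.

q = 3.003

From the data, Σ1 = 4, Σx^3 = 343, Σx^3·x^3 = 119107.
For Mᵀy: Σy = 1022, Σx^3·y = 357032.
Normal equations: [[4, 343]; [343, 119107]]·[p, q]ᵀ = [1022, 357032]ᵀ.
Δ = 4·119107 − 343² = 358779.
p = (1022·119107 − 343·357032)/358779 = -244874/119593; q = (4·357032 − 343·1022)/358779 = 359194/119593.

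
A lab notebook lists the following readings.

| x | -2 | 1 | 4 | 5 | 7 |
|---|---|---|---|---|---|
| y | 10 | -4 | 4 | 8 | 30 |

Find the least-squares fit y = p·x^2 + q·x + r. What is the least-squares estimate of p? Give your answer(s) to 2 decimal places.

p = 1.13

Setting ∂/∂p … = 0 gives: 3299·p + 525·q + 95·r = 1770;  525·p + 95·q + 15·r = 242;  95·p + 15·q + 5·r = 48.
(Σx^2·x^2 = 3299, Σx^2·x = 525, Σx^2 = 95, Σx·x = 95, Σx = 15, Σ1 = 5, Σx^2·y = 1770, Σx·y = 242, Σy = 48.)
Row-reducing yields p = 17/15, q = -87/25, r = -112/75.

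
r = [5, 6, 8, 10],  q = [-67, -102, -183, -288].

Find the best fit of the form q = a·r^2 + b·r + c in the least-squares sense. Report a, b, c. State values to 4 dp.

a = -2.6658, b = -4.0578, c = 19.3719

The normal system MᵀM·[a, b, c]ᵀ = Mᵀq is [[16017, 1853, 225]; [1853, 225, 29]; [225, 29, 4]]·[a, b, c]ᵀ = [-45859, -5291, -640]ᵀ.
Inverting the 3×3 Gram matrix, [a, b, c]ᵀ = [-1061/398, -1615/398, 3855/199]ᵀ.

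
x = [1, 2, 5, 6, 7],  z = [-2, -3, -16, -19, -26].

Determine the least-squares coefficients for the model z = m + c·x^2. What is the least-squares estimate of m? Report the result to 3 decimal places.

With design matrix M, MᵀM = [[5, 115]; [115, 4339]] and Mᵀz = [-66, -2372]ᵀ.
Determinant 5·4339 − 115² = 8470.
m = ((-66)·4339 − 115·(-2372))/8470 = -971/605; c = (5·(-2372) − 115·(-66))/8470 = -61/121.

m = -1.605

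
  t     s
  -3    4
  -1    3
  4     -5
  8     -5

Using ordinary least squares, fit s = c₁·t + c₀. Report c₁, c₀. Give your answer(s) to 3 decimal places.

The normal equations are: 90·c₁ + 8·c₀ = -75;  8·c₁ + 4·c₀ = -3.
(Σt·t = 90, Σt = 8, Σ1 = 4, Σt·s = -75, Σs = -3.)
Δ = 90·4 − 8² = 296.
c₁ = ((-75)·4 − 8·(-3))/296 = -69/74; c₀ = (90·(-3) − 8·(-75))/296 = 165/148.

c₁ = -0.932, c₀ = 1.115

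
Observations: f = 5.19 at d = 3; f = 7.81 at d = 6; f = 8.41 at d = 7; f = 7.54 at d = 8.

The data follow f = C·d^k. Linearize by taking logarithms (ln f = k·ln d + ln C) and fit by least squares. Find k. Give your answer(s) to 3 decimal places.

k = 0.458

Linearized form: ln f = k·ln d + ln C. From the 4 transformed points,
Σln d = 6.9157, Σ(ln d)² = 12.5280, Σln f = 7.8518, Σln d·ln f = 13.8365.
Equations: 12.5280·k + 6.9157·ln C = 13.8365;  6.9157·k + 4·ln C = 7.8518.
Slope k = (n·Σln d·ln f − Σln d·Σln f)/(n·Σ(ln d)² − (Σln d)²) = (4·13.8365 − 6.9157·7.8518)/2.2847 = 0.45751; ln C = (Σln f − k·Σln d)/n = 1.17195.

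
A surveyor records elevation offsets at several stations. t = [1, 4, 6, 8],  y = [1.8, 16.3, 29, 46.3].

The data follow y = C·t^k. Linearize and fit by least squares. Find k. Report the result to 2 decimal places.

With ln yᵢ as the transformed response and ln tᵢ as the regressor:
Σln t = 5.2575, Σ(ln t)² = 9.4563, Σln y = 10.5814, Σln t·ln y = 17.8777.
Equations: 9.4563·k + 5.2575·ln C = 17.8777;  5.2575·k + 4·ln C = 10.5814.
Slope k = (n·Σln t·ln y − Σln t·Σln y)/(n·Σ(ln t)² − (Σln t)²) = (4·17.8777 − 5.2575·10.5814)/10.1839 = 1.55925; ln C = (Σln y − k·Σln t)/n = 0.59591.

k = 1.56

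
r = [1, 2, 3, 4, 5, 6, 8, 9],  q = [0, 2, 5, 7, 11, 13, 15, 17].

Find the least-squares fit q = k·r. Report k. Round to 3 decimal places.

k = 1.919

Setting ∂/∂k … = 0 gives: 236·k = 453.
k = 453/236 = 1.91949.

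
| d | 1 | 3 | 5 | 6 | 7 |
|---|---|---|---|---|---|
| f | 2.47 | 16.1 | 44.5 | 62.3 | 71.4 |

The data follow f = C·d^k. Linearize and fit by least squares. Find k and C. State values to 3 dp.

k = 1.771, C = 2.442

Let Y = ln f. Fitting Y = k·ln d + ln C by least squares:
Sums: Σln d = 6.4457, Σ(ln d)² = 10.7942, Σln f = 15.8788, Σln d·ln f = 24.8707.
Normal system: [[10.7942, 6.4457]; [6.4457, 5]]·[k, ln C]ᵀ = [24.8707, 15.8788]ᵀ.
Δ = 10.7942·5 − (6.4457)² = 12.4237; k = (24.8707·5 − 6.4457·15.8788)/12.4237 = 1.77105, ln C = (10.7942·15.8788 − 6.4457·24.8707)/12.4237 = 0.89262, so C = exp(0.89262) = 2.44151.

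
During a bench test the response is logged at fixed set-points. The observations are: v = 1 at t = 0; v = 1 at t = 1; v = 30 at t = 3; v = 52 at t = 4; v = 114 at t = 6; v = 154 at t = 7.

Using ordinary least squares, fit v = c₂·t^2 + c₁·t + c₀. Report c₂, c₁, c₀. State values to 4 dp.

With design matrix A, AᵀA = [[4035, 651, 111]; [651, 111, 21]; [111, 21, 6]] and Aᵀv = [12753, 2061, 352]ᵀ.
Solving the 3×3 system (Gaussian elimination) gives c₂ = 73/24, c₁ = 163/200, c₀ = -137/300.

c₂ = 3.0417, c₁ = 0.8150, c₀ = -0.4567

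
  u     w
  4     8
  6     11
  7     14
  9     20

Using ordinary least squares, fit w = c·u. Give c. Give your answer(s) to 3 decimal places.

c = 2.066

With design matrix X, XᵀX = [[182]] and Xᵀw = [376]ᵀ.
c = 376/182 = 2.06593.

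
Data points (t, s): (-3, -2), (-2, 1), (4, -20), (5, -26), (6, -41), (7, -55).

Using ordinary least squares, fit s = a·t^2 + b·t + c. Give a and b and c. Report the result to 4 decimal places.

a = -0.9744, b = -1.3305, c = 2.5089

Entries of MᵀM: Σt^2·t^2 = 4675, Σt^2·t = 713, Σt^2 = 139, Σt·t = 139, Σt = 17, Σ1 = 6.
For Mᵀs: Σt^2·s = -5155, Σt·s = -837, Σs = -143.
So MᵀM·[a, b, c]ᵀ = Mᵀs: [[4675, 713, 139]; [713, 139, 17]; [139, 17, 6]]·[a, b, c]ᵀ = [-5155, -837, -143]ᵀ.
Row-reducing yields a = -8851/9084, b = -60431/45420, c = 9496/3785.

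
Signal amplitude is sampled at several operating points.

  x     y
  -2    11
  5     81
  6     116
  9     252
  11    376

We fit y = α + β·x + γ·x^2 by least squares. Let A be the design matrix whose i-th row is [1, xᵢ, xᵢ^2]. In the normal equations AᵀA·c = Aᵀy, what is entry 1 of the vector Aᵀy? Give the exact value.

Entry 1 ↔ basis 1, so (Aᵀy)_{1} = Σᵢ yᵢ = (1)·(11) + (1)·(81) + (1)·(116) + (1)·(252) + (1)·(376) = 836.

836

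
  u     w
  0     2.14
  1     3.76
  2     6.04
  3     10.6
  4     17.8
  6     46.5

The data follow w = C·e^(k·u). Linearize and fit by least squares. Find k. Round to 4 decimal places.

Let Y = ln w. Fitting Y = k·u + ln C by least squares:
XᵀX = [[66.0000, 16.0000]; [16.0000, 6]], rhs = [46.5573, 12.9631]ᵀ  (here Σu = 16.0000, Σ(u)² = 66.0000, Σln w = 12.9631, Σu·ln w = 46.5573).
Solving (det = 140.0000): k = 0.51381, ln C = 0.79036.

k = 0.5138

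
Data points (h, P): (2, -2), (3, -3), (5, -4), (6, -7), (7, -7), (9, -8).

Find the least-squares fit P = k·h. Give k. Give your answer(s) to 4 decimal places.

k = -0.9608

Forming MᵀM = [[204]] and MᵀP = [-196]ᵀ gives MᵀM·[k]ᵀ = MᵀP.
k = (-196)/204 = -0.960784.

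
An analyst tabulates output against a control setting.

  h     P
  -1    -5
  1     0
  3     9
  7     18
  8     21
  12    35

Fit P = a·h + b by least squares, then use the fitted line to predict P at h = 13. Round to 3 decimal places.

P̂ = 37.136

With design matrix M, MᵀM = [[268, 30]; [30, 6]] and MᵀP = [746, 78]ᵀ.
Eliminating b: 6·(row 1) − 30·(row 2) gives 708·a = 6·746 − 30·78 = 2136, so a = 178/59.
Then b = (78 − 30·(178/59))/6 = -123/59.
At h = 13: P̂ = (178/59)·(13) + (-123/59)·(1) = 2191/59.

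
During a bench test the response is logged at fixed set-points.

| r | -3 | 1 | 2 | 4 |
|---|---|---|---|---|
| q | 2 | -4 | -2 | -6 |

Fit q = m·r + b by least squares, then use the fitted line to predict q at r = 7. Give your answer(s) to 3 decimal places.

Entries of MᵀM: Σr·r = 30, Σr = 4, Σ1 = 4.
For Mᵀq: Σr·q = -38, Σq = -10.
So MᵀM·[m, b]ᵀ = Mᵀq: [[30, 4]; [4, 4]]·[m, b]ᵀ = [-38, -10]ᵀ.
det = 30·4 − 4² = 104.
m = ((-38)·4 − 4·(-10))/104 = -14/13; b = (30·(-10) − 4·(-38))/104 = -37/26.
At r = 7: q̂ = (-14/13)·(7) + (-37/26)·(1) = -233/26.

q̂ = -8.962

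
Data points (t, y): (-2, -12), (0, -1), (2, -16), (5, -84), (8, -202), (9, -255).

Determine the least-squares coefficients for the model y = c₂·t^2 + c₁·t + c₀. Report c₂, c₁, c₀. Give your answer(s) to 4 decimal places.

AᵀA·[c₂, c₁, c₀]ᵀ = Aᵀy reads: 11314·c₂ + 1366·c₁ + 178·c₀ = -35795;  1366·c₂ + 178·c₁ + 22·c₀ = -4339;  178·c₂ + 22·c₁ + 6·c₀ = -570.
(Σt^2·t^2 = 11314, Σt^2·t = 1366, Σt^2 = 178, Σt·t = 178, Σt = 22, Σ1 = 6, Σt^2·y = -35795, Σt·y = -4339, Σy = -570.)
Row-reducing yields c₂ = -17539/5880, c₁ = -1465/1176, c₀ = -1903/980.

c₂ = -2.9828, c₁ = -1.2457, c₀ = -1.9418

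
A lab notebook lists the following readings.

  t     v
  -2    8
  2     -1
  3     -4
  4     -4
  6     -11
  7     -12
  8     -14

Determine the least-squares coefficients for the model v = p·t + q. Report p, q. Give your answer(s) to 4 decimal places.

p = -2.2286, q = 3.4857

AᵀA·[p, q]ᵀ = Aᵀv reads: 182·p + 28·q = -308;  28·p + 7·q = -38.
(Σt·t = 182, Σt = 28, Σ1 = 7, Σt·v = -308, Σv = -38.)
Eliminating q: 7·(row 1) − 28·(row 2) gives 490·p = 7·(-308) − 28·(-38) = -1092, so p = -78/35.
Then q = ((-38) − 28·(-78/35))/7 = 122/35.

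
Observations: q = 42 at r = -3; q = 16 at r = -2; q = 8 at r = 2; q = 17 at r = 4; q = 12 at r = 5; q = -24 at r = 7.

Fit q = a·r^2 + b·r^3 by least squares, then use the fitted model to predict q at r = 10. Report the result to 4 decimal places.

AᵀA·[a, b]ᵀ = Aᵀq reads: 3395·a + 20713·b = -130;  20713·a + 138227·b = -6842.
Δ = 3395·138227 − 20713² = 40252296.
a = ((-130)·138227 − 20713·(-6842))/40252296 = 10312403/3354358; b = (3395·(-6842) − 20713·(-130))/40252296 = -244475/479194.
At r = 10: q̂ = (10312403/3354358)·(100) + (-244475/479194)·(1000) = -340042350/1677179.

q̂ = -202.7466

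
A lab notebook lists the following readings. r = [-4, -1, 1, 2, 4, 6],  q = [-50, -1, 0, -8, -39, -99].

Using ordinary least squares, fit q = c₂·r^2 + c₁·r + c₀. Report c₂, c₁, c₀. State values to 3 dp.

c₂ = -2.996, c₁ = 1.155, c₀ = 2.574

Entries of MᵀM: Σr^2·r^2 = 1826, Σr^2·r = 224, Σr^2 = 74, Σr·r = 74, Σr = 8, Σ1 = 6.
Right-hand side: Σr^2·q = -5021, Σr·q = -565, Σq = -197.
Normal equations: [[1826, 224, 74]; [224, 74, 8]; [74, 8, 6]]·[c₂, c₁, c₀]ᵀ = [-5021, -565, -197]ᵀ.
Inverting the 3×3 Gram matrix, [c₂, c₁, c₀]ᵀ = [-94669/31602, 36487/31602, 13556/5267]ᵀ.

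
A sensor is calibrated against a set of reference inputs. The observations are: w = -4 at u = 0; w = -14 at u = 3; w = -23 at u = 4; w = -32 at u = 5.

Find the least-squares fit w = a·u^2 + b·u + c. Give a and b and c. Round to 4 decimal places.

a = -1.0801, b = -0.2652, c = -3.9530

From the data, Σu^2·u^2 = 962, Σu^2·u = 216, Σu^2 = 50, Σu·u = 50, Σu = 12, Σ1 = 4.
Right-hand side: Σu^2·w = -1294, Σu·w = -294, Σw = -73.
So AᵀA·[a, b, c]ᵀ = Aᵀw: [[962, 216, 50]; [216, 50, 12]; [50, 12, 4]]·[a, b, c]ᵀ = [-1294, -294, -73]ᵀ.
Row-reducing yields a = -391/362, b = -48/181, c = -1431/362.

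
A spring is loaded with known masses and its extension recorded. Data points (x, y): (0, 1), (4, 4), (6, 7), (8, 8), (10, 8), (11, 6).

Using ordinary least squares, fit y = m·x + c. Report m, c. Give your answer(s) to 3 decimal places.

Normal-equation sums: Σx·x = 337, Σx = 39, Σ1 = 6.
And Σx·y = 268, Σy = 34.
Normal equations: [[337, 39]; [39, 6]]·[m, c]ᵀ = [268, 34]ᵀ.
det = 337·6 − 39² = 501.
m = (268·6 − 39·34)/501 = 94/167; c = (337·34 − 39·268)/501 = 1006/501.

m = 0.563, c = 2.008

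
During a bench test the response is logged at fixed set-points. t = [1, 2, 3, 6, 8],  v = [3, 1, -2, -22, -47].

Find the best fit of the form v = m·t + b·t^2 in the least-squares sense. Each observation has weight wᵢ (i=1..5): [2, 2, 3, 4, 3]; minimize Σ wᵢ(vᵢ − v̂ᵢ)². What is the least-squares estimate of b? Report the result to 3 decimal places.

b = -1.077

Compute the Gram sums: Σwᵢ·t·t = 373, Σwᵢ·t·t^2 = 2499, Σwᵢ·t^2·t^2 = 17749.
For MᵀWv: Σwᵢ·t·v = -1664, Σwᵢ·t^2·v = -12232.
MᵀWM·[m, b]ᵀ = MᵀWv becomes [[373, 2499]; [2499, 17749]]·[m, b]ᵀ = [-1664, -12232]ᵀ.
det = 373·17749 − 2499² = 375376.
m = ((-1664)·17749 − 2499·(-12232))/375376 = 129179/46922; b = (373·(-12232) − 2499·(-1664))/375376 = -50525/46922.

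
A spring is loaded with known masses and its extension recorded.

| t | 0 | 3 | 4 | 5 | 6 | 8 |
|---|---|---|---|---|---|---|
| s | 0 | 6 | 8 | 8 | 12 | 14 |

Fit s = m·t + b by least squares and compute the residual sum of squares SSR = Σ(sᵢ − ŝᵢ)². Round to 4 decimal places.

SSR = 3.3214

XᵀX·[m, b]ᵀ = Xᵀs reads: 150·m + 26·b = 274;  26·m + 6·b = 48.
Determinant 150·6 − 26² = 224.
m = (274·6 − 26·48)/224 = 99/56; b = (150·48 − 26·274)/224 = 19/56.
Residuals: -19/56, 5/14, 33/56, -33/28, 59/56, -27/56; SSR = 93/28.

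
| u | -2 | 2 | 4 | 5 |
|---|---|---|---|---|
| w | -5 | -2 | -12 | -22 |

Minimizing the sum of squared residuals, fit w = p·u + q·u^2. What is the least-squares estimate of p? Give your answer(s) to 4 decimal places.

p = 0.7491

The normal equations are: 49·p + 189·q = -152;  189·p + 913·q = -770.
Eliminating q: 913·(row 1) − 189·(row 2) gives 9016·p = 913·(-152) − 189·(-770) = 6754, so p = 3377/4508.
Then q = ((-770) − 189·(3377/4508))/913 = -643/644.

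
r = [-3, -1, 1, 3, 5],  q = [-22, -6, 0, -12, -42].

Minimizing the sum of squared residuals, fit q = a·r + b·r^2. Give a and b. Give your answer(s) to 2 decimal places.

a = 1.66, b = -1.99

The normal equations are: 45·a + 125·b = -174;  125·a + 789·b = -1362.
Δ = 45·789 − 125² = 19880.
a = ((-174)·789 − 125·(-1362))/19880 = 8241/4970; b = (45·(-1362) − 125·(-174))/19880 = -1977/994.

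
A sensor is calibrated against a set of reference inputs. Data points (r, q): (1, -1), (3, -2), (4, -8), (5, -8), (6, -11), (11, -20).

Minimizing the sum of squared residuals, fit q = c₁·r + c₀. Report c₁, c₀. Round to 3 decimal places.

c₁ = -1.983, c₀ = 1.580

Compute the Gram sums: Σr·r = 208, Σr = 30, Σ1 = 6.
Moment sums: Σr·q = -365, Σq = -50.
Normal equations: [[208, 30]; [30, 6]]·[c₁, c₀]ᵀ = [-365, -50]ᵀ.
det = 208·6 − 30² = 348.
c₁ = ((-365)·6 − 30·(-50))/348 = -115/58; c₀ = (208·(-50) − 30·(-365))/348 = 275/174.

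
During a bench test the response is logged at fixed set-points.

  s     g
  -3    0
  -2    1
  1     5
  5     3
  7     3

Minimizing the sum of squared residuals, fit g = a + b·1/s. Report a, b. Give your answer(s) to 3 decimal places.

a = 2.080, b = 3.144

Entries of AᵀA: Σ1 = 5, Σ1/s = 107/210, Σ1/s·1/s = 62689/44100.
Moment sums: Σg = 12, Σ1/s·g = 387/70.
Determinant 5·(62689/44100) − (107/210)² = 75499/11025.
a = (12·(62689/44100) − (107/210)·(387/70))/(75499/11025) = 628041/301996; b = (5·(387/70) − (107/210)·12)/(75499/11025) = 474705/150998.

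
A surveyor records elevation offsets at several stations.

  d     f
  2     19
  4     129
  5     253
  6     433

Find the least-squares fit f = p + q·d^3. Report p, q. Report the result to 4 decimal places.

Forming XᵀX = [[4, 413]; [413, 66441]] and Xᵀf = [834, 133561]ᵀ gives XᵀX·[p, q]ᵀ = Xᵀf.
Eliminating q: 66441·(row 1) − 413·(row 2) gives 95195·p = 66441·834 − 413·133561 = 251101, so p = 251101/95195.
Then q = (133561 − 413·(251101/95195))/66441 = 189802/95195.

p = 2.6378, q = 1.9938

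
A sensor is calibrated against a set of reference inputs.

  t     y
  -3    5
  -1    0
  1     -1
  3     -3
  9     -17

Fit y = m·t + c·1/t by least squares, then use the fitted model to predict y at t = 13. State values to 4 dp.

ŷ = -23.8395

The normal system XᵀX·[m, c]ᵀ = Xᵀy is [[101, 5]; [5, 181/81]]·[m, c]ᵀ = [-178, -50/9]ᵀ.
det = 101·(181/81) − 5² = 16256/81.
m = ((-178)·(181/81) − 5·(-50/9))/(16256/81) = -1873/1016; c = (101·(-50/9) − 5·(-178))/(16256/81) = 1665/1016.
At t = 13: ŷ = (-1873/1016)·(13) + (1665/1016)·(1/13) = -39359/1651.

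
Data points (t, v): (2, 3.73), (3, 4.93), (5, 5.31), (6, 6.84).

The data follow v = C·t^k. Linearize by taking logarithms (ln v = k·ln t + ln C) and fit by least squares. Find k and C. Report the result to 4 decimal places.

Let Y = ln v. Fitting Y = k·ln t + ln C by least squares:
Σln t = 5.1930, Σ(ln t)² = 7.4881, Σln v = 6.5041, Σln t·ln v = 8.7974.
Equations: 7.4881·k + 5.1930·ln C = 8.7974;  5.1930·k + 4·ln C = 6.5041.
Solving (det = 2.9856): k = 0.47360, ln C = 1.01119, so C = exp(1.01119) = 2.74887.

k = 0.4736, C = 2.7489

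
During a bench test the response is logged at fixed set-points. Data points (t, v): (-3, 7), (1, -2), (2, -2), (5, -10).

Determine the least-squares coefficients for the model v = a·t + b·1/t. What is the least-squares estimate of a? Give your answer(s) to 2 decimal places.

a = -2.03

Normal-equation sums: Σt·t = 39, Σt·1/t = 4, Σ1/t·1/t = 1261/900.
Right-hand side: Σt·v = -77, Σ1/t·v = -22/3.
Eliminating b: (1261/900)·(row 1) − 4·(row 2) gives (11593/300)·a = (1261/900)·(-77) − 4·(-22/3) = -70697/900, so a = -70697/34779.
Then b = ((-22/3) − 4·(-70697/34779))/(1261/900) = 6600/11593.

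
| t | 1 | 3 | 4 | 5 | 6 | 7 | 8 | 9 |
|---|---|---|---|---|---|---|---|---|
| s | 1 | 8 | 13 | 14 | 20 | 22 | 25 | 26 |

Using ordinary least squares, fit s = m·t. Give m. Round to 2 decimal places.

Sums needed: Σt·t = 281.
And Σt·s = 855.
Normal equations: [[281]]·[m]ᵀ = [855]ᵀ.
Hence m = 855 / 281 ≈ 3.0427.

m = 3.04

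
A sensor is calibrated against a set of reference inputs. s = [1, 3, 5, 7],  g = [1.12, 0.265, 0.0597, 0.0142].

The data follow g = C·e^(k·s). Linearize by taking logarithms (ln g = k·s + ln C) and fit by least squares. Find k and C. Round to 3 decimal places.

k = -0.730, C = 2.332

Taking logs, ln g = k·s + ln C, so regress ln g on s.
AᵀA = [[84.0000, 16.0000]; [16.0000, 4]], rhs = [-47.7445, -8.2876]ᵀ  (here Σs = 16.0000, Σ(s)² = 84.0000, Σln g = -8.2876, Σs·ln g = -47.7445).
Δ = 84.0000·4 − (16.0000)² = 80.0000; k = (-47.7445·4 − 16.0000·-8.2876)/80.0000 = -0.72970, ln C = (84.0000·-8.2876 − 16.0000·-47.7445)/80.0000 = 0.84688, so C = exp(0.84688) = 2.33235.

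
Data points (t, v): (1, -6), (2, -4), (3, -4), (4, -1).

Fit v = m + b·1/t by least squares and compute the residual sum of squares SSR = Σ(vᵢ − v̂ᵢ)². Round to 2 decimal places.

XᵀX·[m, b]ᵀ = Xᵀv reads: 4·m + (25/12)·b = -15;  (25/12)·m + (205/144)·b = -115/12.
det = 4·(205/144) − (25/12)² = 65/48.
m = ((-15)·(205/144) − (25/12)·(-115/12))/(65/48) = -40/39; b = (4·(-115/12) − (25/12)·(-15))/(65/48) = -68/13.
Residuals: 10/39, -14/39, -16/13, 4/3; SSR = 136/39.

SSR = 3.49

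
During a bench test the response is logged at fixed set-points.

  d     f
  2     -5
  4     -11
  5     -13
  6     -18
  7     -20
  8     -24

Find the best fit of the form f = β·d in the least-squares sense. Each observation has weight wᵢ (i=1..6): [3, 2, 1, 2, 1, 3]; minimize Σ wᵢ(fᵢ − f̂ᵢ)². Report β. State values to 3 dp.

MᵀWM·[β]ᵀ = MᵀWf reads: 382·β = -1115.
β = (-1115)/382 = -2.91885.

β = -2.919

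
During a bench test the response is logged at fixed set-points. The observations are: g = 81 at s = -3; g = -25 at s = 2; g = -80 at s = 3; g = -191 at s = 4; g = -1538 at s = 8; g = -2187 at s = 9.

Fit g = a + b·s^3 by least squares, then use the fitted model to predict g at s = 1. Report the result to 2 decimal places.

Sums needed: Σ1 = 6, Σs^3 = 1313, Σs^3·s^3 = 799203.
Moment sums: Σg = -3940, Σs^3·g = -2398550.
So MᵀM·[a, b]ᵀ = Mᵀg: [[6, 1313]; [1313, 799203]]·[a, b]ᵀ = [-3940, -2398550]ᵀ.
Determinant 6·799203 − 1313² = 3071249.
a = ((-3940)·799203 − 1313·(-2398550))/3071249 = 436330/3071249; b = (6·(-2398550) − 1313·(-3940))/3071249 = -9218080/3071249.
At s = 1: ĝ = (436330/3071249)·(1) + (-9218080/3071249)·(1) = -8781750/3071249.

ĝ = -2.86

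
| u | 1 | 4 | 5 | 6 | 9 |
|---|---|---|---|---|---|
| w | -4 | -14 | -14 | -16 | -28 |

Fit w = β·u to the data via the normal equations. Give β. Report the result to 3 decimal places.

With design matrix X, XᵀX = [[159]] and Xᵀw = [-478]ᵀ.
Hence β = -478 / 159 ≈ -3.00629.

β = -3.006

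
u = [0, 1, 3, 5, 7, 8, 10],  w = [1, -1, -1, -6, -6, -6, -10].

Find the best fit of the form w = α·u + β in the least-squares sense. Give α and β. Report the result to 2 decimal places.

Sums needed: Σu·u = 248, Σu = 34, Σ1 = 7.
And Σu·w = -224, Σw = -29.
AᵀA·[α, β]ᵀ = Aᵀw becomes [[248, 34]; [34, 7]]·[α, β]ᵀ = [-224, -29]ᵀ.
Δ = 248·7 − 34² = 580.
α = ((-224)·7 − 34·(-29))/580 = -291/290; β = (248·(-29) − 34·(-224))/580 = 106/145.

α = -1.00, β = 0.73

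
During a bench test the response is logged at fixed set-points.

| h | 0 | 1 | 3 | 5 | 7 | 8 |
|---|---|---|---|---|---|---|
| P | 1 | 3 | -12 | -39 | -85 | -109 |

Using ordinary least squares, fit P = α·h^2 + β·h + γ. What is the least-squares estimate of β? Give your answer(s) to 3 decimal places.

β = 1.149

Compute the Gram sums: Σh^2·h^2 = 7204, Σh^2·h = 1008, Σh^2 = 148, Σh·h = 148, Σh = 24, Σ1 = 6.
Right-hand side: Σh^2·P = -12221, Σh·P = -1695, ΣP = -241.
Inverting the 3×3 Gram matrix, [α, β, γ]ᵀ = [-1285/676, 777/676, 359/169]ᵀ.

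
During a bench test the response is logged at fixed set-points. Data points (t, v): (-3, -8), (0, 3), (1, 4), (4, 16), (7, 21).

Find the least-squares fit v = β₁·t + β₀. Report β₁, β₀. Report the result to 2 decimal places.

β₁ = 2.96, β₀ = 1.87

Compute the Gram sums: Σt·t = 75, Σt = 9, Σ1 = 5.
And Σt·v = 239, Σv = 36.
Eliminating β₀: 5·(row 1) − 9·(row 2) gives 294·β₁ = 5·239 − 9·36 = 871, so β₁ = 871/294.
Then β₀ = (36 − 9·(871/294))/5 = 183/98.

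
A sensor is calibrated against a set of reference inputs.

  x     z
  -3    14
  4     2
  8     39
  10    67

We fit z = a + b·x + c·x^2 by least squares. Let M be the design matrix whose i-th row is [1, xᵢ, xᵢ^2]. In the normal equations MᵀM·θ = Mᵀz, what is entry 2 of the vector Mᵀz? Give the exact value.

948

Entry 2 ↔ basis x, so (Mᵀz)_{2} = Σᵢ (x)·zᵢ = (-3)·(14) + (4)·(2) + (8)·(39) + (10)·(67) = 948.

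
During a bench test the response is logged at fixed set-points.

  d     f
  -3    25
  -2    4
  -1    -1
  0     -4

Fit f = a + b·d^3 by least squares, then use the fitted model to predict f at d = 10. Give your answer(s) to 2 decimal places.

f̂ = -1045.94

Sums needed: Σ1 = 4, Σd^3 = -36, Σd^3·d^3 = 794.
And Σf = 24, Σd^3·f = -706.
Δ = 4·794 − (-36)² = 1880.
a = (24·794 − (-36)·(-706))/1880 = -159/47; b = (4·(-706) − (-36)·24)/1880 = -49/47.
At d = 10: f̂ = (-159/47)·(1) + (-49/47)·(1000) = -49159/47.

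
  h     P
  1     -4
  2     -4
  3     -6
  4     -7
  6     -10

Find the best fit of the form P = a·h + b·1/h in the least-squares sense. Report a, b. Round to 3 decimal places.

Compute the Gram sums: Σh·h = 66, Σh·1/h = 5, Σ1/h·1/h = 209/144.
Right-hand side: Σh·P = -118, Σ1/h·P = -137/12.
So XᵀX·[a, b]ᵀ = XᵀP: [[66, 5]; [5, 209/144]]·[a, b]ᵀ = [-118, -137/12]ᵀ.
Δ = 66·(209/144) − 5² = 1699/24.
a = ((-118)·(209/144) − 5·(-137/12))/(1699/24) = -8221/5097; b = (66·(-137/12) − 5·(-118))/(1699/24) = -3924/1699.

a = -1.613, b = -2.310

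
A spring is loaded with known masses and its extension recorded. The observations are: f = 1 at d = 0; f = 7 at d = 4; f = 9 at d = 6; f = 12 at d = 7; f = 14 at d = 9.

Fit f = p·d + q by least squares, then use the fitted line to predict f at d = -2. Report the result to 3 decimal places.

f̂ = -1.923

Sums needed: Σd·d = 182, Σd = 26, Σ1 = 5.
Right-hand side: Σd·f = 292, Σf = 43.
XᵀX·[p, q]ᵀ = Xᵀf becomes [[182, 26]; [26, 5]]·[p, q]ᵀ = [292, 43]ᵀ.
det = 182·5 − 26² = 234.
p = (292·5 − 26·43)/234 = 19/13; q = (182·43 − 26·292)/234 = 1.
At d = -2: f̂ = (19/13)·(-2) + (1)·(1) = -25/13.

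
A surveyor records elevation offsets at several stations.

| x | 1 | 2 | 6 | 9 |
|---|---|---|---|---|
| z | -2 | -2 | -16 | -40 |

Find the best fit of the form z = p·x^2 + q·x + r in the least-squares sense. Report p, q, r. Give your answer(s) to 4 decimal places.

Forming AᵀA = [[7874, 954, 122]; [954, 122, 18]; [122, 18, 4]] and Aᵀz = [-3826, -462, -60]ᵀ gives AᵀA·[p, q, r]ᵀ = Aᵀz.
Row-reducing yields p = -1019/1562, q = 2751/1562, r = -215/71.

p = -0.6524, q = 1.7612, r = -3.0282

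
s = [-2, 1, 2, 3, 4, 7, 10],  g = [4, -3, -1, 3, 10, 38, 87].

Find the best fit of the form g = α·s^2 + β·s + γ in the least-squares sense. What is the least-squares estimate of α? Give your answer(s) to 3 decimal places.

MᵀM·[α, β, γ]ᵀ = Mᵀg reads: 12771·α + 1435·β + 183·γ = 10758;  1435·α + 183·β + 25·γ = 1172;  183·α + 25·β + 7·γ = 138.
Inverting the 3×3 Gram matrix, [α, β, γ]ᵀ = [18763/18557, -21972/18557, -46209/18557]ᵀ.

α = 1.011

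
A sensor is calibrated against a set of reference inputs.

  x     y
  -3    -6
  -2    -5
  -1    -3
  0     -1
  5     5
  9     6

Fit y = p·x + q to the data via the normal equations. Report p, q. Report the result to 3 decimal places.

Entries of MᵀM: Σx·x = 120, Σx = 8, Σ1 = 6.
Moment sums: Σx·y = 110, Σy = -4.
MᵀM·[p, q]ᵀ = Mᵀy becomes [[120, 8]; [8, 6]]·[p, q]ᵀ = [110, -4]ᵀ.
det = 120·6 − 8² = 656.
p = (110·6 − 8·(-4))/656 = 173/164; q = (120·(-4) − 8·110)/656 = -85/41.

p = 1.055, q = -2.073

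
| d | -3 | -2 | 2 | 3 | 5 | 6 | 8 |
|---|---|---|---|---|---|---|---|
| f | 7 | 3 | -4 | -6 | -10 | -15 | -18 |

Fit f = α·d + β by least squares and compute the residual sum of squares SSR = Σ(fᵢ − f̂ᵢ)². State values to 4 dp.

Sums needed: Σd·d = 151, Σd = 19, Σ1 = 7.
Right-hand side: Σd·f = -337, Σf = -43.
MᵀM·[α, β]ᵀ = Mᵀf becomes [[151, 19]; [19, 7]]·[α, β]ᵀ = [-337, -43]ᵀ.
Eliminating β: 7·(row 1) − 19·(row 2) gives 696·α = 7·(-337) − 19·(-43) = -1542, so α = -257/116.
Then β = ((-43) − 19·(-257/116))/7 = -15/116.
Residuals: 14/29, -151/116, 65/116, 45/58, 35/29, -183/116, -17/116; SSR = 395/58.

SSR = 6.8103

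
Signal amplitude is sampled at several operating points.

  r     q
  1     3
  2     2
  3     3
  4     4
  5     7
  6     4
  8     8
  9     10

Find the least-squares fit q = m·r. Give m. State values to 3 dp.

Sums needed: Σr·r = 236.
Right-hand side: Σr·q = 245.
AᵀA·[m]ᵀ = Aᵀq becomes [[236]]·[m]ᵀ = [245]ᵀ.
Hence m = 245 / 236 ≈ 1.03814.

m = 1.038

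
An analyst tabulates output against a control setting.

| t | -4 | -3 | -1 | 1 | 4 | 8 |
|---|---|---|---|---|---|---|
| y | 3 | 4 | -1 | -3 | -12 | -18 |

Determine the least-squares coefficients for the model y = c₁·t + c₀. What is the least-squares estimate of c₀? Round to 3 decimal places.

Compute the Gram sums: Σt·t = 107, Σt = 5, Σ1 = 6.
Moment sums: Σt·y = -218, Σy = -27.
MᵀM·[c₁, c₀]ᵀ = Mᵀy becomes [[107, 5]; [5, 6]]·[c₁, c₀]ᵀ = [-218, -27]ᵀ.
Δ = 107·6 − 5² = 617.
c₁ = ((-218)·6 − 5·(-27))/617 = -1173/617; c₀ = (107·(-27) − 5·(-218))/617 = -1799/617.

c₀ = -2.916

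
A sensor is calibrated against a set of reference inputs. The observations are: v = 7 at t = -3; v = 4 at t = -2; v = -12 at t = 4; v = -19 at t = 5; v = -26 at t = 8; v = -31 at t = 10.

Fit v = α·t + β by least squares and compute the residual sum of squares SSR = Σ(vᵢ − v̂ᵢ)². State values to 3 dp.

SSR = 8.697

The normal system AᵀA·[α, β]ᵀ = Aᵀv is [[218, 22]; [22, 6]]·[α, β]ᵀ = [-690, -77]ᵀ.
Eliminating β: 6·(row 1) − 22·(row 2) gives 824·α = 6·(-690) − 22·(-77) = -2446, so α = -1223/412.
Then β = ((-77) − 22·(-1223/412))/6 = -803/412.
Residuals: 9/206, 5/412, 751/412, -455/206, -125/412, 261/412; SSR = 3583/412.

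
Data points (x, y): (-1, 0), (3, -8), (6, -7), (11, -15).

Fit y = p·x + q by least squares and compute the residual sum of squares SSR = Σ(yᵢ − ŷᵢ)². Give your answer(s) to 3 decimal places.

Normal-equation sums: Σx·x = 167, Σx = 19, Σ1 = 4.
Moment sums: Σx·y = -231, Σy = -30.
Normal equations: [[167, 19]; [19, 4]]·[p, q]ᵀ = [-231, -30]ᵀ.
det = 167·4 − 19² = 307.
p = ((-231)·4 − 19·(-30))/307 = -354/307; q = (167·(-30) − 19·(-231))/307 = -621/307.
Residuals: 267/307, -773/307, 596/307, -90/307; SSR = 3362/307.

SSR = 10.951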